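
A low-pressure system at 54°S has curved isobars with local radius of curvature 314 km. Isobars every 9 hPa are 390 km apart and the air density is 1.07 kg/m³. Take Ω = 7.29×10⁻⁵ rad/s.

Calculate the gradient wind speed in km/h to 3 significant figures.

Coriolis parameter at 54°S:
f = 2Ω sin φ = 2 × 7.29×10⁻⁵ × sin 54° = 1.18×10⁻⁴ s⁻¹
Pressure gradient: |∂P/∂n| = 900 Pa / 390000 m = 2.31×10⁻³ Pa/m
Geostrophic speed: V_g = |∂P/∂n|/(fρ) = 2.31×10⁻³/(1.18×10⁻⁴ × 1.07) = 18.3 m/s
Around a low, centrifugal force acts outward with Coriolis, so pressure-gradient force balances both:
(1/ρ)|∂P/∂n| = fV + V²/R  →  V² + fR·V − fR·V_g = 0
With fR = 1.18×10⁻⁴ × 314×10³ m = 37.0 m/s:
V = [−fR + √((fR)² + 4 fR V_g)]/2 = [−37.0 + √(37.0² + 4×37.0×18.3)]/2 = 13.4 m/s
Subgeostrophic (V < V_g = 18.3 m/s), as expected around a low.
Converting: 13.4 m/s × 3.6 = 48.3 km/h

48.3 km/h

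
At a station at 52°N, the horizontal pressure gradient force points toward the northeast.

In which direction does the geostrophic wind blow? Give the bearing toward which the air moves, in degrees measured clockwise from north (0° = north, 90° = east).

The pressure-gradient force points toward the northeast (bearing 045°).
Geostrophic balance: in the Northern Hemisphere the Coriolis force deflects motion to the right, so the geostrophic wind blows 90° to the right of the pressure-gradient force (low pressure on the left).
Rotating 045° by 90° clockwise gives 135° — the wind blows toward the southeast.

135°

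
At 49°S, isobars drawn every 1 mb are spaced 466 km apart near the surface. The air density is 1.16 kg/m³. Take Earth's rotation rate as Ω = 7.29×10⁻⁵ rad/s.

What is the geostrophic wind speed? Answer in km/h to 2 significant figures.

Coriolis parameter at 49°S:
f = 2Ω sin φ = 2 × 7.29×10⁻⁵ × sin 49° = 1.10×10⁻⁴ s⁻¹
Pressure gradient: |∂P/∂n| = 100 Pa / 466000 m = 2.15×10⁻⁴ Pa/m
Geostrophic balance (pressure-gradient force = Coriolis force):
V_g = (1/(fρ)) |∂P/∂n| = 2.15×10⁻⁴ / (1.10×10⁻⁴ × 1.16) = 1.68 m/s
Converting: 1.68 m/s × 3.6 = 6.1 km/h

6.1 km/h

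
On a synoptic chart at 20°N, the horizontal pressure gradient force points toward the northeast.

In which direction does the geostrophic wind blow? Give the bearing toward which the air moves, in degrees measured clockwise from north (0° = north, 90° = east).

The pressure-gradient force points toward the northeast (bearing 045°).
Geostrophic balance: in the Northern Hemisphere the Coriolis force deflects motion to the right, so the geostrophic wind blows 90° to the right of the pressure-gradient force (low pressure on the left).
Rotating 045° by 90° clockwise gives 135° — the wind blows toward the southeast.

135°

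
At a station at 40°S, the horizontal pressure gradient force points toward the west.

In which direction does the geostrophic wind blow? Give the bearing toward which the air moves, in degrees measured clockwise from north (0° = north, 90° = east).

The pressure-gradient force points toward the west (bearing 270°).
Geostrophic balance: in the Southern Hemisphere the Coriolis force deflects motion to the left, so the geostrophic wind blows 90° to the left of the pressure-gradient force (low pressure on the right).
Rotating 270° by 90° counterclockwise gives 180° — the wind blows toward the south.

180°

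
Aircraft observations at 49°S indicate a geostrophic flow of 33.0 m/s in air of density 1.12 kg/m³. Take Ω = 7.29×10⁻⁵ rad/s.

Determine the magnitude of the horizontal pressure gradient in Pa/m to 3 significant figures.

Coriolis parameter at 49°S:
f = 2Ω sin φ = 2 × 7.29×10⁻⁵ × sin 49° = 1.10×10⁻⁴ s⁻¹
Geostrophic balance rearranged: |∂P/∂n| = f ρ V_g
|∂P/∂n| = 1.10×10⁻⁴ × 1.12 × 33.0 = 4.07×10⁻³ Pa/m

4.07×10⁻³ Pa/m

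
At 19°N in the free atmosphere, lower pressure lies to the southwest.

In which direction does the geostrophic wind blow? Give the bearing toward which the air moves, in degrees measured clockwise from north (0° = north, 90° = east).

The pressure-gradient force points toward the southwest (bearing 225°).
Geostrophic balance: in the Northern Hemisphere the Coriolis force deflects motion to the right, so the geostrophic wind blows 90° to the right of the pressure-gradient force (low pressure on the left).
Rotating 225° by 90° clockwise gives 315° — the wind blows toward the northwest.

315°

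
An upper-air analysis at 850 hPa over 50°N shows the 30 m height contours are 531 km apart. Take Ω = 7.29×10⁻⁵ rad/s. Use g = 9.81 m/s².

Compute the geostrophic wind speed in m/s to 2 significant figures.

5.0 m/s

Coriolis parameter at 50°N:
f = 2Ω sin φ = 2 × 7.29×10⁻⁵ × sin 50° = 1.12×10⁻⁴ s⁻¹
Height gradient: |∂Z/∂n| = 30 m / 531000 m = 5.65×10⁻⁵
On a pressure surface, geostrophic balance gives V_g = (g/f)|∂Z/∂n|:
V_g = 9.81 × 5.65×10⁻⁵ / 1.12×10⁻⁴ = 4.96 m/s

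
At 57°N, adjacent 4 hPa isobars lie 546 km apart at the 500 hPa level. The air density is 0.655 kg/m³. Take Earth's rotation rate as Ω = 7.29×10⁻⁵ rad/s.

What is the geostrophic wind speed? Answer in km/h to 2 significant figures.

Coriolis parameter at 57°N:
f = 2Ω sin φ = 2 × 7.29×10⁻⁵ × sin 57° = 1.22×10⁻⁴ s⁻¹
Pressure gradient: |∂P/∂n| = 400 Pa / 546000 m = 7.33×10⁻⁴ Pa/m
Geostrophic balance (pressure-gradient force = Coriolis force):
V_g = (1/(fρ)) |∂P/∂n| = 7.33×10⁻⁴ / (1.22×10⁻⁴ × 0.655) = 9.15 m/s
Converting: 9.15 m/s × 3.6 = 33 km/h

33 km/h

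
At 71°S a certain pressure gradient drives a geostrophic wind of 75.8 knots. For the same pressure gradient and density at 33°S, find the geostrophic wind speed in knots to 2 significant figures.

130 knots

With the same pressure gradient and density, V_g ∝ 1/f ∝ 1/sin φ.
V₂ = V₁ · sin φ₁ / sin φ₂ = 75.8 × sin 71° / sin 33°
V₂ = 75.8 × 0.9455/0.5446 = 130 knots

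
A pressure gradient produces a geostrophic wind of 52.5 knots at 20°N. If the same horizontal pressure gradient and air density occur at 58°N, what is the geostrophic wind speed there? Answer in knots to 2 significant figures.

With the same pressure gradient and density, V_g ∝ 1/f ∝ 1/sin φ.
V₂ = V₁ · sin φ₁ / sin φ₂ = 52.5 × sin 20° / sin 58°
V₂ = 52.5 × 0.3420/0.8480 = 21 knots

21 knots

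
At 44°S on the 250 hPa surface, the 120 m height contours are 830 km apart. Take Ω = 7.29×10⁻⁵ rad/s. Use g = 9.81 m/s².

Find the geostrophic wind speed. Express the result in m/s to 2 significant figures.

Coriolis parameter at 44°S:
f = 2Ω sin φ = 2 × 7.29×10⁻⁵ × sin 44° = 1.01×10⁻⁴ s⁻¹
Height gradient: |∂Z/∂n| = 120 m / 830000 m = 1.45×10⁻⁴
On a pressure surface, geostrophic balance gives V_g = (g/f)|∂Z/∂n|:
V_g = 9.81 × 1.45×10⁻⁴ / 1.01×10⁻⁴ = 14.0 m/s

14 m/s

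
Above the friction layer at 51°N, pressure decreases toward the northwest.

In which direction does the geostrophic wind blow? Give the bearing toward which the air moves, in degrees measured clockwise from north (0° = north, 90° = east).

The pressure-gradient force points toward the northwest (bearing 315°).
Geostrophic balance: in the Northern Hemisphere the Coriolis force deflects motion to the right, so the geostrophic wind blows 90° to the right of the pressure-gradient force (low pressure on the left).
Rotating 315° by 90° clockwise gives 045° — the wind blows toward the northeast.

045°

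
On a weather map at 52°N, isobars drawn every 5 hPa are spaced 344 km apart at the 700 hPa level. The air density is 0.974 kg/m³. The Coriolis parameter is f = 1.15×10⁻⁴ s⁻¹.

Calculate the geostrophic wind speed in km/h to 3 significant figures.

Pressure gradient: |∂P/∂n| = 500 Pa / 344000 m = 1.45×10⁻³ Pa/m
Geostrophic balance (pressure-gradient force = Coriolis force):
V_g = (1/(fρ)) |∂P/∂n| = 1.45×10⁻³ / (1.15×10⁻⁴ × 0.974) = 13.0 m/s
Converting: 13.0 m/s × 3.6 = 46.7 km/h

46.7 km/h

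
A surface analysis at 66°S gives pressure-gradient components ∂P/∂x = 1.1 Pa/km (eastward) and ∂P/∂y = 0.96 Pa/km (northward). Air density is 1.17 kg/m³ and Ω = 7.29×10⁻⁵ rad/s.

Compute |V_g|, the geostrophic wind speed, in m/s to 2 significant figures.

Coriolis parameter at 66°S:
f = 2Ω sin φ = 2 × 7.29×10⁻⁵ × sin 66° = 1.33×10⁻⁴ s⁻¹
In the Southern Hemisphere f is negative: f = −1.33×10⁻⁴ s⁻¹.
Component geostrophic relations (x east, y north):
u_g = −(1/(fρ)) ∂P/∂y,  v_g = (1/(fρ)) ∂P/∂x
u_g = −(0.96×10⁻³)/(−1.33×10⁻⁴ × 1.17) = 6.16 m/s;  v_g = (1.1×10⁻³)/(−1.33×10⁻⁴ × 1.17) = −7.06 m/s
|V_g| = √(u_g² + v_g²) = 9.37 m/s

9.4 m/s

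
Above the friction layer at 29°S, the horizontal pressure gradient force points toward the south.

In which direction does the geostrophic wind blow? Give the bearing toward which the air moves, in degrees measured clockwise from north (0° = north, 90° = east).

090°

The pressure-gradient force points toward the south (bearing 180°).
Geostrophic balance: in the Southern Hemisphere the Coriolis force deflects motion to the left, so the geostrophic wind blows 90° to the left of the pressure-gradient force (low pressure on the right).
Rotating 180° by 90° counterclockwise gives 090° — the wind blows toward the east.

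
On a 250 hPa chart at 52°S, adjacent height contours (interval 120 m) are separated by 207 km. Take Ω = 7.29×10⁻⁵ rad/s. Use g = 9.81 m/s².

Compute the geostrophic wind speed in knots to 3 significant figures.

96.2 knots

Coriolis parameter at 52°S:
f = 2Ω sin φ = 2 × 7.29×10⁻⁵ × sin 52° = 1.15×10⁻⁴ s⁻¹
Height gradient: |∂Z/∂n| = 120 m / 207000 m = 5.80×10⁻⁴
On a pressure surface, geostrophic balance gives V_g = (g/f)|∂Z/∂n|:
V_g = 9.81 × 5.80×10⁻⁴ / 1.15×10⁻⁴ = 49.5 m/s
Converting: 49.5 m/s × 1.944 = 96.2 knots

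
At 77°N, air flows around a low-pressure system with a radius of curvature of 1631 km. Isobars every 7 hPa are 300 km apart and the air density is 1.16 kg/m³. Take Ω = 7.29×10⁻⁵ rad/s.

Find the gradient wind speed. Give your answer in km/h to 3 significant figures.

48.2 km/h

Coriolis parameter at 77°N:
f = 2Ω sin φ = 2 × 7.29×10⁻⁵ × sin 77° = 1.42×10⁻⁴ s⁻¹
Pressure gradient: |∂P/∂n| = 700 Pa / 300000 m = 2.33×10⁻³ Pa/m
Geostrophic speed: V_g = |∂P/∂n|/(fρ) = 2.33×10⁻³/(1.42×10⁻⁴ × 1.16) = 14.2 m/s
Around a low, centrifugal force acts outward with Coriolis, so pressure-gradient force balances both:
(1/ρ)|∂P/∂n| = fV + V²/R  →  V² + fR·V − fR·V_g = 0
With fR = 1.42×10⁻⁴ × 1631×10³ m = 232 m/s:
V = [−fR + √((fR)² + 4 fR V_g)]/2 = [−232 + √(232² + 4×232×14.2)]/2 = 13.4 m/s
Subgeostrophic (V < V_g = 14.2 m/s), as expected around a low.
Converting: 13.4 m/s × 3.6 = 48.2 km/h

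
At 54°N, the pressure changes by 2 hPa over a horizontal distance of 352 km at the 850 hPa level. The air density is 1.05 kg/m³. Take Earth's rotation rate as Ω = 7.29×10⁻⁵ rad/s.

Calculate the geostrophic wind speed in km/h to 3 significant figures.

Coriolis parameter at 54°N:
f = 2Ω sin φ = 2 × 7.29×10⁻⁵ × sin 54° = 1.18×10⁻⁴ s⁻¹
Pressure gradient: |∂P/∂n| = 200 Pa / 352000 m = 5.68×10⁻⁴ Pa/m
Geostrophic balance (pressure-gradient force = Coriolis force):
V_g = (1/(fρ)) |∂P/∂n| = 5.68×10⁻⁴ / (1.18×10⁻⁴ × 1.05) = 4.59 m/s
Converting: 4.59 m/s × 3.6 = 16.5 km/h

16.5 km/h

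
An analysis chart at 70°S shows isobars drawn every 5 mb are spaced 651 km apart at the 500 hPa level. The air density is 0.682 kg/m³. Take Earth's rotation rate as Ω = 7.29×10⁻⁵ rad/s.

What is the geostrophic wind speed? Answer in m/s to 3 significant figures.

8.22 m/s

Coriolis parameter at 70°S:
f = 2Ω sin φ = 2 × 7.29×10⁻⁵ × sin 70° = 1.37×10⁻⁴ s⁻¹
Pressure gradient: |∂P/∂n| = 500 Pa / 651000 m = 7.68×10⁻⁴ Pa/m
Geostrophic balance (pressure-gradient force = Coriolis force):
V_g = (1/(fρ)) |∂P/∂n| = 7.68×10⁻⁴ / (1.37×10⁻⁴ × 0.682) = 8.22 m/s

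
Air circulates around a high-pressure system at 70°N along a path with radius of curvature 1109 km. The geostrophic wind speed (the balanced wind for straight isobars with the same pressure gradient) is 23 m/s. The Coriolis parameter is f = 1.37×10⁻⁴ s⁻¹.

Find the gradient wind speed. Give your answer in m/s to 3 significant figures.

28.3 m/s

Around a high, pressure-gradient force acts outward with centrifugal, so Coriolis balances both:
fV = (1/ρ)|∂P/∂n| + V²/R  →  V² − fR·V + fR·V_g = 0
With fR = 1.37×10⁻⁴ × 1109×10³ m = 152 m/s:
V = [fR − √((fR)² − 4 fR V_g)]/2 = [152 − √(152² − 4×152×23)]/2 = 28.3 m/s
Supergeostrophic (V > V_g = 23 m/s), as expected around a high.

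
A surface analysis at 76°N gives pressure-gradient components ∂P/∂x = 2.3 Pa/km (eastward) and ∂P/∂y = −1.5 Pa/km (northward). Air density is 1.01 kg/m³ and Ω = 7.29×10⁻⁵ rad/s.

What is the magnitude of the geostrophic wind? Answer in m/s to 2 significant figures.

19 m/s

Coriolis parameter at 76°N:
f = 2Ω sin φ = 2 × 7.29×10⁻⁵ × sin 76° = 1.41×10⁻⁴ s⁻¹
Component geostrophic relations (x east, y north):
u_g = −(1/(fρ)) ∂P/∂y,  v_g = (1/(fρ)) ∂P/∂x
u_g = −(−1.5×10⁻³)/(1.41×10⁻⁴ × 1.01) = 10.5 m/s;  v_g = (2.3×10⁻³)/(1.41×10⁻⁴ × 1.01) = 16.1 m/s
|V_g| = √(u_g² + v_g²) = 19.2 m/s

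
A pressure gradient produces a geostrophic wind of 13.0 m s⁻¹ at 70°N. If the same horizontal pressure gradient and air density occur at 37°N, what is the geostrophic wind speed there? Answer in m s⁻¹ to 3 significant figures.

With the same pressure gradient and density, V_g ∝ 1/f ∝ 1/sin φ.
V₂ = V₁ · sin φ₁ / sin φ₂ = 13.0 × sin 70° / sin 37°
V₂ = 13.0 × 0.9397/0.6018 = 20.3 m s⁻¹

20.3 m s⁻¹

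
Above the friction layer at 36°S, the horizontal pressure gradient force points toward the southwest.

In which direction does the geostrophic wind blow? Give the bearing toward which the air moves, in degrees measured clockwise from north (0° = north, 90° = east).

135°

The pressure-gradient force points toward the southwest (bearing 225°).
Geostrophic balance: in the Southern Hemisphere the Coriolis force deflects motion to the left, so the geostrophic wind blows 90° to the left of the pressure-gradient force (low pressure on the right).
Rotating 225° by 90° counterclockwise gives 135° — the wind blows toward the southeast.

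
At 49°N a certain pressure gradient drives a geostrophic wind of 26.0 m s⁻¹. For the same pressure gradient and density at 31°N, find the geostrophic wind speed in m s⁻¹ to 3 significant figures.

With the same pressure gradient and density, V_g ∝ 1/f ∝ 1/sin φ.
V₂ = V₁ · sin φ₁ / sin φ₂ = 26.0 × sin 49° / sin 31°
V₂ = 26.0 × 0.7547/0.5150 = 38.1 m s⁻¹

38.1 m s⁻¹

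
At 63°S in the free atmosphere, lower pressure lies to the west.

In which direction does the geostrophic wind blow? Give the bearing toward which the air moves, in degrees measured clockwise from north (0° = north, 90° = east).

180°

The pressure-gradient force points toward the west (bearing 270°).
Geostrophic balance: in the Southern Hemisphere the Coriolis force deflects motion to the left, so the geostrophic wind blows 90° to the left of the pressure-gradient force (low pressure on the right).
Rotating 270° by 90° counterclockwise gives 180° — the wind blows toward the south.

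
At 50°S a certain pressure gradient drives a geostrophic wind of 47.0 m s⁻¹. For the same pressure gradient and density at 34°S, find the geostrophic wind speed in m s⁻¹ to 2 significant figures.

64 m s⁻¹

With the same pressure gradient and density, V_g ∝ 1/f ∝ 1/sin φ.
V₂ = V₁ · sin φ₁ / sin φ₂ = 47.0 × sin 50° / sin 34°
V₂ = 47.0 × 0.7660/0.5592 = 64 m s⁻¹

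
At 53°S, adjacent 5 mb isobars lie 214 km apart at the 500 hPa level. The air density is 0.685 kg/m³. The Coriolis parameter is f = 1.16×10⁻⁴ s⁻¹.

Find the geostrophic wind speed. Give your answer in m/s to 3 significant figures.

29.4 m/s

Pressure gradient: |∂P/∂n| = 500 Pa / 214000 m = 2.34×10⁻³ Pa/m
Geostrophic balance (pressure-gradient force = Coriolis force):
V_g = (1/(fρ)) |∂P/∂n| = 2.34×10⁻³ / (1.16×10⁻⁴ × 0.685) = 29.4 m/s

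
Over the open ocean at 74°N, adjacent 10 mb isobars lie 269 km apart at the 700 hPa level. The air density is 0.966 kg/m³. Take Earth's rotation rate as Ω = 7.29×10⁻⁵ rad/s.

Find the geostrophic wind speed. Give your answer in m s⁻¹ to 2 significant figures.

Coriolis parameter at 74°N:
f = 2Ω sin φ = 2 × 7.29×10⁻⁵ × sin 74° = 1.40×10⁻⁴ s⁻¹
Pressure gradient: |∂P/∂n| = 1000 Pa / 269000 m = 3.72×10⁻³ Pa/m
Geostrophic balance (pressure-gradient force = Coriolis force):
V_g = (1/(fρ)) |∂P/∂n| = 3.72×10⁻³ / (1.40×10⁻⁴ × 0.966) = 27.5 m/s

27 m s⁻¹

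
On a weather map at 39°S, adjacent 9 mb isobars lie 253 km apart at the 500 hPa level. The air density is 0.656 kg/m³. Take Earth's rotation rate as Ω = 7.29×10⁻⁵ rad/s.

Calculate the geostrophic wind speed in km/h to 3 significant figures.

213 km/h

Coriolis parameter at 39°S:
f = 2Ω sin φ = 2 × 7.29×10⁻⁵ × sin 39° = 9.18×10⁻⁵ s⁻¹
Pressure gradient: |∂P/∂n| = 900 Pa / 253000 m = 3.56×10⁻³ Pa/m
Geostrophic balance (pressure-gradient force = Coriolis force):
V_g = (1/(fρ)) |∂P/∂n| = 3.56×10⁻³ / (9.18×10⁻⁵ × 0.656) = 59.1 m/s
Converting: 59.1 m/s × 3.6 = 213 km/h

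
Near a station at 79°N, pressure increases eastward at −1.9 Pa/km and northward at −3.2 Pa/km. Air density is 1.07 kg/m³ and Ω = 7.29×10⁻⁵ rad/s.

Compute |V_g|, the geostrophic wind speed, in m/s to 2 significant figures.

24 m/s

Coriolis parameter at 79°N:
f = 2Ω sin φ = 2 × 7.29×10⁻⁵ × sin 79° = 1.43×10⁻⁴ s⁻¹
Component geostrophic relations (x east, y north):
u_g = −(1/(fρ)) ∂P/∂y,  v_g = (1/(fρ)) ∂P/∂x
u_g = −(−3.2×10⁻³)/(1.43×10⁻⁴ × 1.07) = 20.9 m/s;  v_g = (−1.9×10⁻³)/(1.43×10⁻⁴ × 1.07) = −12.4 m/s
|V_g| = √(u_g² + v_g²) = 24.3 m/s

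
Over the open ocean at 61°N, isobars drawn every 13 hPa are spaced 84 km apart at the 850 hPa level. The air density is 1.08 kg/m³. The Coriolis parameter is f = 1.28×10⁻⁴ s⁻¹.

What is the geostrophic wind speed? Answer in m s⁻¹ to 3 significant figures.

112 m s⁻¹

Pressure gradient: |∂P/∂n| = 1300 Pa / 84000 m = 1.55×10⁻² Pa/m
Geostrophic balance (pressure-gradient force = Coriolis force):
V_g = (1/(fρ)) |∂P/∂n| = 1.55×10⁻² / (1.28×10⁻⁴ × 1.08) = 112 m/s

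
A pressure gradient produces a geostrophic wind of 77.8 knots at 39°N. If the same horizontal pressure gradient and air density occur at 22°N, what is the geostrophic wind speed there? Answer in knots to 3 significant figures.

With the same pressure gradient and density, V_g ∝ 1/f ∝ 1/sin φ.
V₂ = V₁ · sin φ₁ / sin φ₂ = 77.8 × sin 39° / sin 22°
V₂ = 77.8 × 0.6293/0.3746 = 131 knots

131 knots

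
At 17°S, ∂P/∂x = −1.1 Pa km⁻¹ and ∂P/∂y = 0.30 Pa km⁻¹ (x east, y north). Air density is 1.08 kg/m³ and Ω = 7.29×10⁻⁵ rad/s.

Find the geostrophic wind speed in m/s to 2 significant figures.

Coriolis parameter at 17°S:
f = 2Ω sin φ = 2 × 7.29×10⁻⁵ × sin 17° = 4.26×10⁻⁵ s⁻¹
In the Southern Hemisphere f is negative: f = −4.26×10⁻⁵ s⁻¹.
Component geostrophic relations (x east, y north):
u_g = −(1/(fρ)) ∂P/∂y,  v_g = (1/(fρ)) ∂P/∂x
u_g = −(0.30×10⁻³)/(−4.26×10⁻⁵ × 1.08) = 6.52 m/s;  v_g = (−1.1×10⁻³)/(−4.26×10⁻⁵ × 1.08) = 23.9 m/s
|V_g| = √(u_g² + v_g²) = 24.8 m/s

25 m/s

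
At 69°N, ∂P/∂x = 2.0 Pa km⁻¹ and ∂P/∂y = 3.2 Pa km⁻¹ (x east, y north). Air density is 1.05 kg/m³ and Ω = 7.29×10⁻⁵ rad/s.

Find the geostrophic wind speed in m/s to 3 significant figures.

26.4 m/s

Coriolis parameter at 69°N:
f = 2Ω sin φ = 2 × 7.29×10⁻⁵ × sin 69° = 1.36×10⁻⁴ s⁻¹
Component geostrophic relations (x east, y north):
u_g = −(1/(fρ)) ∂P/∂y,  v_g = (1/(fρ)) ∂P/∂x
u_g = −(3.2×10⁻³)/(1.36×10⁻⁴ × 1.05) = −22.4 m/s;  v_g = (2.0×10⁻³)/(1.36×10⁻⁴ × 1.05) = 14.0 m/s
|V_g| = √(u_g² + v_g²) = 26.4 m/s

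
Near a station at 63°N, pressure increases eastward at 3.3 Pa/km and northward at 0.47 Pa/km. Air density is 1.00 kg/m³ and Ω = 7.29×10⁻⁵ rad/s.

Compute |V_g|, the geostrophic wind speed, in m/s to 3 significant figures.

25.7 m/s

Coriolis parameter at 63°N:
f = 2Ω sin φ = 2 × 7.29×10⁻⁵ × sin 63° = 1.30×10⁻⁴ s⁻¹
Component geostrophic relations (x east, y north):
u_g = −(1/(fρ)) ∂P/∂y,  v_g = (1/(fρ)) ∂P/∂x
u_g = −(0.47×10⁻³)/(1.30×10⁻⁴ × 1.00) = −3.62 m/s;  v_g = (3.3×10⁻³)/(1.30×10⁻⁴ × 1.00) = 25.4 m/s
|V_g| = √(u_g² + v_g²) = 25.7 m/s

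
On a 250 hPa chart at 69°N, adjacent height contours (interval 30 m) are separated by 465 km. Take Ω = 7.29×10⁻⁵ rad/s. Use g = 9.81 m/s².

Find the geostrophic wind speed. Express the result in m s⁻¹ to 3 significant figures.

4.65 m s⁻¹

Coriolis parameter at 69°N:
f = 2Ω sin φ = 2 × 7.29×10⁻⁵ × sin 69° = 1.36×10⁻⁴ s⁻¹
Height gradient: |∂Z/∂n| = 30 m / 465000 m = 6.45×10⁻⁵
On a pressure surface, geostrophic balance gives V_g = (g/f)|∂Z/∂n|:
V_g = 9.81 × 6.45×10⁻⁵ / 1.36×10⁻⁴ = 4.65 m/s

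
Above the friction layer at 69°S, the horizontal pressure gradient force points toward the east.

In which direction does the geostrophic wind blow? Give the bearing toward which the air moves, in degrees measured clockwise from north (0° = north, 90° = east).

The pressure-gradient force points toward the east (bearing 090°).
Geostrophic balance: in the Southern Hemisphere the Coriolis force deflects motion to the left, so the geostrophic wind blows 90° to the left of the pressure-gradient force (low pressure on the right).
Rotating 090° by 90° counterclockwise gives 000° — the wind blows toward the north.

000°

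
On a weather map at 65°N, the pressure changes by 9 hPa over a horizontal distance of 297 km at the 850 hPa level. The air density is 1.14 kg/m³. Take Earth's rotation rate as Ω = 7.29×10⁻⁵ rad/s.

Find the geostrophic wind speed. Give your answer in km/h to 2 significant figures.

Coriolis parameter at 65°N:
f = 2Ω sin φ = 2 × 7.29×10⁻⁵ × sin 65° = 1.32×10⁻⁴ s⁻¹
Pressure gradient: |∂P/∂n| = 900 Pa / 297000 m = 3.03×10⁻³ Pa/m
Geostrophic balance (pressure-gradient force = Coriolis force):
V_g = (1/(fρ)) |∂P/∂n| = 3.03×10⁻³ / (1.32×10⁻⁴ × 1.14) = 20.1 m/s
Converting: 20.1 m/s × 3.6 = 72 km/h

72 km/h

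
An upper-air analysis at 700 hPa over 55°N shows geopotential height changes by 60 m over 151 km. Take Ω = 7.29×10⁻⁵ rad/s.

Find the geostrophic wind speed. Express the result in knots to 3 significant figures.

Coriolis parameter at 55°N:
f = 2Ω sin φ = 2 × 7.29×10⁻⁵ × sin 55° = 1.19×10⁻⁴ s⁻¹
Height gradient: |∂Z/∂n| = 60 m / 151000 m = 3.97×10⁻⁴
On a pressure surface, geostrophic balance gives V_g = (g/f)|∂Z/∂n|:
V_g = 9.81 × 3.97×10⁻⁴ / 1.19×10⁻⁴ = 32.6 m/s
Converting: 32.6 m/s × 1.944 = 63.4 knots

63.4 knots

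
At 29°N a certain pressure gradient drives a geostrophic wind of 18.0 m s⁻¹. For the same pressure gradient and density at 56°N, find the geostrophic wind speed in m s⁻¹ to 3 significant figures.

With the same pressure gradient and density, V_g ∝ 1/f ∝ 1/sin φ.
V₂ = V₁ · sin φ₁ / sin φ₂ = 18.0 × sin 29° / sin 56°
V₂ = 18.0 × 0.4848/0.8290 = 10.5 m s⁻¹

10.5 m s⁻¹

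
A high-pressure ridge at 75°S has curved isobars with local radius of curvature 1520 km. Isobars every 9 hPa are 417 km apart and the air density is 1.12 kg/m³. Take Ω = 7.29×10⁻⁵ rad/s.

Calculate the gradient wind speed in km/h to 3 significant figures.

52.9 km/h

Coriolis parameter at 75°S:
f = 2Ω sin φ = 2 × 7.29×10⁻⁵ × sin 75° = 1.41×10⁻⁴ s⁻¹
Pressure gradient: |∂P/∂n| = 900 Pa / 417000 m = 2.16×10⁻³ Pa/m
Geostrophic speed: V_g = |∂P/∂n|/(fρ) = 2.16×10⁻³/(1.41×10⁻⁴ × 1.12) = 13.7 m/s
Around a high, pressure-gradient force acts outward with centrifugal, so Coriolis balances both:
fV = (1/ρ)|∂P/∂n| + V²/R  →  V² − fR·V + fR·V_g = 0
With fR = 1.41×10⁻⁴ × 1520×10³ m = 214 m/s:
V = [fR − √((fR)² − 4 fR V_g)]/2 = [214 − √(214² − 4×214×13.7)]/2 = 14.7 m/s
Supergeostrophic (V > V_g = 13.7 m/s), as expected around a high.
Converting: 14.7 m/s × 3.6 = 52.9 km/h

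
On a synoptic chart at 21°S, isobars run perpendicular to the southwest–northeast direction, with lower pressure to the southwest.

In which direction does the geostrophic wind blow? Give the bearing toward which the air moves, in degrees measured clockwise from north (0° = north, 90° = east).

135°

The pressure-gradient force points toward the southwest (bearing 225°).
Geostrophic balance: in the Southern Hemisphere the Coriolis force deflects motion to the left, so the geostrophic wind blows 90° to the left of the pressure-gradient force (low pressure on the right).
Rotating 225° by 90° counterclockwise gives 135° — the wind blows toward the southeast.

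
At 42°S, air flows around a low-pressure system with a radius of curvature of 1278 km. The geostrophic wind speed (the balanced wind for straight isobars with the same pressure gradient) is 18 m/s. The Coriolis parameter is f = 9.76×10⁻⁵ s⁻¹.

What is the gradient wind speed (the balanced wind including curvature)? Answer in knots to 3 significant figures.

31.0 knots

Around a low, centrifugal force acts outward with Coriolis, so pressure-gradient force balances both:
(1/ρ)|∂P/∂n| = fV + V²/R  →  V² + fR·V − fR·V_g = 0
With fR = 9.76×10⁻⁵ × 1278×10³ m = 125 m/s:
V = [−fR + √((fR)² + 4 fR V_g)]/2 = [−125 + √(125² + 4×125×18)]/2 = 16 m/s
Subgeostrophic (V < V_g = 18 m/s), as expected around a low.
Converting: 16 m/s × 1.944 = 31.0 knots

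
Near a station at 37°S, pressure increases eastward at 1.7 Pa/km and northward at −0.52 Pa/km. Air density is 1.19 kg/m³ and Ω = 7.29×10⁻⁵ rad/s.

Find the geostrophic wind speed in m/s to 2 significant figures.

Coriolis parameter at 37°S:
f = 2Ω sin φ = 2 × 7.29×10⁻⁵ × sin 37° = 8.77×10⁻⁵ s⁻¹
In the Southern Hemisphere f is negative: f = −8.77×10⁻⁵ s⁻¹.
Component geostrophic relations (x east, y north):
u_g = −(1/(fρ)) ∂P/∂y,  v_g = (1/(fρ)) ∂P/∂x
u_g = −(−0.52×10⁻³)/(−8.77×10⁻⁵ × 1.19) = −4.98 m/s;  v_g = (1.7×10⁻³)/(−8.77×10⁻⁵ × 1.19) = −16.3 m/s
|V_g| = √(u_g² + v_g²) = 17.0 m/s

17 m/s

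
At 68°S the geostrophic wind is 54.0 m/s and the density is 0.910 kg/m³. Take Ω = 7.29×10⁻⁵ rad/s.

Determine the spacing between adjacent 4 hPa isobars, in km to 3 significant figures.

Coriolis parameter at 68°S:
f = 2Ω sin φ = 2 × 7.29×10⁻⁵ × sin 68° = 1.35×10⁻⁴ s⁻¹
Geostrophic balance rearranged: |∂P/∂n| = f ρ V_g
|∂P/∂n| = 1.35×10⁻⁴ × 0.910 × 54.0 = 6.64×10⁻³ Pa/m
Isobar spacing: Δn = ΔP/|∂P/∂n| = 400 Pa / 6.64×10⁻³ Pa/m = 60215 m ≈ 60.2 km

60.2 km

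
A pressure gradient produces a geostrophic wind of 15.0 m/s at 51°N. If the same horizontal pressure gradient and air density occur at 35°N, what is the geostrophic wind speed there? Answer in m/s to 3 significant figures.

20.3 m/s

With the same pressure gradient and density, V_g ∝ 1/f ∝ 1/sin φ.
V₂ = V₁ · sin φ₁ / sin φ₂ = 15.0 × sin 51° / sin 35°
V₂ = 15.0 × 0.7771/0.5736 = 20.3 m/s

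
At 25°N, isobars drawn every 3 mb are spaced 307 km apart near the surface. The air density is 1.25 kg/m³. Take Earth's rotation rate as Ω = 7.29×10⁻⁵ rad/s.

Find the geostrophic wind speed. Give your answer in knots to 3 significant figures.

Coriolis parameter at 25°N:
f = 2Ω sin φ = 2 × 7.29×10⁻⁵ × sin 25° = 6.16×10⁻⁵ s⁻¹
Pressure gradient: |∂P/∂n| = 300 Pa / 307000 m = 9.77×10⁻⁴ Pa/m
Geostrophic balance (pressure-gradient force = Coriolis force):
V_g = (1/(fρ)) |∂P/∂n| = 9.77×10⁻⁴ / (6.16×10⁻⁵ × 1.25) = 12.7 m/s
Converting: 12.7 m/s × 1.944 = 24.7 knots

24.7 knots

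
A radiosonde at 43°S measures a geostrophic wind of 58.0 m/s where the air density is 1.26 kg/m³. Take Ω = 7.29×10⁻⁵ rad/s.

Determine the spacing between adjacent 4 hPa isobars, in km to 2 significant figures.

Coriolis parameter at 43°S:
f = 2Ω sin φ = 2 × 7.29×10⁻⁵ × sin 43° = 9.94×10⁻⁵ s⁻¹
Geostrophic balance rearranged: |∂P/∂n| = f ρ V_g
|∂P/∂n| = 9.94×10⁻⁵ × 1.26 × 58.0 = 7.27×10⁻³ Pa/m
Isobar spacing: Δn = ΔP/|∂P/∂n| = 400 Pa / 7.27×10⁻³ Pa/m = 55045 m ≈ 55 km

55 km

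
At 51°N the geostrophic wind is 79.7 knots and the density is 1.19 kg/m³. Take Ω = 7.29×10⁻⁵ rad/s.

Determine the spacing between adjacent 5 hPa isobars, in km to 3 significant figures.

90.4 km

Coriolis parameter at 51°N:
f = 2Ω sin φ = 2 × 7.29×10⁻⁵ × sin 51° = 1.13×10⁻⁴ s⁻¹
Wind speed in SI: 79.7 knots = 41.0 m/s
Geostrophic balance rearranged: |∂P/∂n| = f ρ V_g
|∂P/∂n| = 1.13×10⁻⁴ × 1.19 × 41.0 = 5.53×10⁻³ Pa/m
Isobar spacing: Δn = ΔP/|∂P/∂n| = 500 Pa / 5.53×10⁻³ Pa/m = 90441 m ≈ 90.4 km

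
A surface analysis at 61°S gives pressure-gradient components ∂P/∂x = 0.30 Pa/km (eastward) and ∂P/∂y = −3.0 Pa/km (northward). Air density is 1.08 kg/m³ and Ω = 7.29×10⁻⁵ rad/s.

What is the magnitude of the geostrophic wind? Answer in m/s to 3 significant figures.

Coriolis parameter at 61°S:
f = 2Ω sin φ = 2 × 7.29×10⁻⁵ × sin 61° = 1.28×10⁻⁴ s⁻¹
In the Southern Hemisphere f is negative: f = −1.28×10⁻⁴ s⁻¹.
Component geostrophic relations (x east, y north):
u_g = −(1/(fρ)) ∂P/∂y,  v_g = (1/(fρ)) ∂P/∂x
u_g = −(−3.0×10⁻³)/(−1.28×10⁻⁴ × 1.08) = −21.8 m/s;  v_g = (0.30×10⁻³)/(−1.28×10⁻⁴ × 1.08) = −2.18 m/s
|V_g| = √(u_g² + v_g²) = 21.9 m/s

21.9 m/s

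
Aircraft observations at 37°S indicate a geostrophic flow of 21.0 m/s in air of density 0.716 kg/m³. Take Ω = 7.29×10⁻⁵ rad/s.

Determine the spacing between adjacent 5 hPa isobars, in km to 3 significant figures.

Coriolis parameter at 37°S:
f = 2Ω sin φ = 2 × 7.29×10⁻⁵ × sin 37° = 8.77×10⁻⁵ s⁻¹
Geostrophic balance rearranged: |∂P/∂n| = f ρ V_g
|∂P/∂n| = 8.77×10⁻⁵ × 0.716 × 21.0 = 1.32×10⁻³ Pa/m
Isobar spacing: Δn = ΔP/|∂P/∂n| = 500 Pa / 1.32×10⁻³ Pa/m = 378981 m ≈ 379 km

379 km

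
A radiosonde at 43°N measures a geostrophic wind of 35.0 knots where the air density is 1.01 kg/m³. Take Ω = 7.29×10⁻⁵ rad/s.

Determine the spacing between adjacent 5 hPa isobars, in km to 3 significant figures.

Coriolis parameter at 43°N:
f = 2Ω sin φ = 2 × 7.29×10⁻⁵ × sin 43° = 9.94×10⁻⁵ s⁻¹
Wind speed in SI: 35.0 knots = 18.0 m/s
Geostrophic balance rearranged: |∂P/∂n| = f ρ V_g
|∂P/∂n| = 9.94×10⁻⁵ × 1.01 × 18.0 = 1.81×10⁻³ Pa/m
Isobar spacing: Δn = ΔP/|∂P/∂n| = 500 Pa / 1.81×10⁻³ Pa/m = 276504 m ≈ 277 km

277 km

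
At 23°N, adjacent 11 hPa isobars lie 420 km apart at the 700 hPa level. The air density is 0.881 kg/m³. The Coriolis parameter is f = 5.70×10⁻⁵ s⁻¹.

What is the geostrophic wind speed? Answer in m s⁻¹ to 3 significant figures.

Pressure gradient: |∂P/∂n| = 1100 Pa / 420000 m = 2.62×10⁻³ Pa/m
Geostrophic balance (pressure-gradient force = Coriolis force):
V_g = (1/(fρ)) |∂P/∂n| = 2.62×10⁻³ / (5.70×10⁻⁵ × 0.881) = 52.2 m/s

52.2 m s⁻¹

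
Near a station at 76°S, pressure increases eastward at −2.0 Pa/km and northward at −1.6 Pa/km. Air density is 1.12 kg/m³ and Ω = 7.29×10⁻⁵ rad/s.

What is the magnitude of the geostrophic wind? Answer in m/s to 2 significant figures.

16 m/s

Coriolis parameter at 76°S:
f = 2Ω sin φ = 2 × 7.29×10⁻⁵ × sin 76° = 1.41×10⁻⁴ s⁻¹
In the Southern Hemisphere f is negative: f = −1.41×10⁻⁴ s⁻¹.
Component geostrophic relations (x east, y north):
u_g = −(1/(fρ)) ∂P/∂y,  v_g = (1/(fρ)) ∂P/∂x
u_g = −(−1.6×10⁻³)/(−1.41×10⁻⁴ × 1.12) = −10.1 m/s;  v_g = (−2.0×10⁻³)/(−1.41×10⁻⁴ × 1.12) = 12.6 m/s
|V_g| = √(u_g² + v_g²) = 16.2 m/s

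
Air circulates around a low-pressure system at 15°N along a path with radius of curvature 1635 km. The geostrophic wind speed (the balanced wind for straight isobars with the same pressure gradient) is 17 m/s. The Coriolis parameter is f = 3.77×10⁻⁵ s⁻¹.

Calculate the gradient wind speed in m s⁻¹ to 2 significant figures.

Around a low, centrifugal force acts outward with Coriolis, so pressure-gradient force balances both:
(1/ρ)|∂P/∂n| = fV + V²/R  →  V² + fR·V − fR·V_g = 0
With fR = 3.77×10⁻⁵ × 1635×10³ m = 61.6 m/s:
V = [−fR + √((fR)² + 4 fR V_g)]/2 = [−61.6 + √(61.6² + 4×61.6×17)]/2 = 13.9 m/s
Subgeostrophic (V < V_g = 17 m/s), as expected around a low.

14 m s⁻¹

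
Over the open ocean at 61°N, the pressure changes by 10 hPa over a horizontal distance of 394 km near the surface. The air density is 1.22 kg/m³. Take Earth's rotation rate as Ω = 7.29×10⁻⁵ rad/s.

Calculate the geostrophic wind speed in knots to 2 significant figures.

Coriolis parameter at 61°N:
f = 2Ω sin φ = 2 × 7.29×10⁻⁵ × sin 61° = 1.28×10⁻⁴ s⁻¹
Pressure gradient: |∂P/∂n| = 1000 Pa / 394000 m = 2.54×10⁻³ Pa/m
Geostrophic balance (pressure-gradient force = Coriolis force):
V_g = (1/(fρ)) |∂P/∂n| = 2.54×10⁻³ / (1.28×10⁻⁴ × 1.22) = 16.3 m/s
Converting: 16.3 m/s × 1.944 = 32 knots

32 knots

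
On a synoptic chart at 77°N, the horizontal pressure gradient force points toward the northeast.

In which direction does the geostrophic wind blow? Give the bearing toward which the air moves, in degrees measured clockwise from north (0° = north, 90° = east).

135°

The pressure-gradient force points toward the northeast (bearing 045°).
Geostrophic balance: in the Northern Hemisphere the Coriolis force deflects motion to the right, so the geostrophic wind blows 90° to the right of the pressure-gradient force (low pressure on the left).
Rotating 045° by 90° clockwise gives 135° — the wind blows toward the southeast.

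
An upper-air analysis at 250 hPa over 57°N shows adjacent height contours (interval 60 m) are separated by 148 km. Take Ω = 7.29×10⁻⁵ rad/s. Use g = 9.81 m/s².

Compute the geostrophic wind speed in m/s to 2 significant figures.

Coriolis parameter at 57°N:
f = 2Ω sin φ = 2 × 7.29×10⁻⁵ × sin 57° = 1.22×10⁻⁴ s⁻¹
Height gradient: |∂Z/∂n| = 60 m / 148000 m = 4.05×10⁻⁴
On a pressure surface, geostrophic balance gives V_g = (g/f)|∂Z/∂n|:
V_g = 9.81 × 4.05×10⁻⁴ / 1.22×10⁻⁴ = 32.5 m/s

33 m/s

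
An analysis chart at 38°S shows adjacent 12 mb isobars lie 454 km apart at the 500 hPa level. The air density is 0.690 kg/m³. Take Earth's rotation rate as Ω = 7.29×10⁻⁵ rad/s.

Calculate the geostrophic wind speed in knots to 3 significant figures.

Coriolis parameter at 38°S:
f = 2Ω sin φ = 2 × 7.29×10⁻⁵ × sin 38° = 8.98×10⁻⁵ s⁻¹
Pressure gradient: |∂P/∂n| = 1200 Pa / 454000 m = 2.64×10⁻³ Pa/m
Geostrophic balance (pressure-gradient force = Coriolis force):
V_g = (1/(fρ)) |∂P/∂n| = 2.64×10⁻³ / (8.98×10⁻⁵ × 0.690) = 42.7 m/s
Converting: 42.7 m/s × 1.944 = 83.0 knots

83.0 knots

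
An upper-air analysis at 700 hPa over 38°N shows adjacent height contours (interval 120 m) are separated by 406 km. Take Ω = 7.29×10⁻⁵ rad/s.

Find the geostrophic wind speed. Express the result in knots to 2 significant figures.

Coriolis parameter at 38°N:
f = 2Ω sin φ = 2 × 7.29×10⁻⁵ × sin 38° = 8.98×10⁻⁵ s⁻¹
Height gradient: |∂Z/∂n| = 120 m / 406000 m = 2.96×10⁻⁴
On a pressure surface, geostrophic balance gives V_g = (g/f)|∂Z/∂n|:
V_g = 9.81 × 2.96×10⁻⁴ / 8.98×10⁻⁵ = 32.3 m/s
Converting: 32.3 m/s × 1.944 = 63 knots

63 knots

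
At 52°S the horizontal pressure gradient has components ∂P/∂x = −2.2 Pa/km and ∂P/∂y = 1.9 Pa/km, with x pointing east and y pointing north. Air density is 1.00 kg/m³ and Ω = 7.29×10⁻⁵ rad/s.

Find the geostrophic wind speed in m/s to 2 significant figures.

25 m/s

Coriolis parameter at 52°S:
f = 2Ω sin φ = 2 × 7.29×10⁻⁵ × sin 52° = 1.15×10⁻⁴ s⁻¹
In the Southern Hemisphere f is negative: f = −1.15×10⁻⁴ s⁻¹.
Component geostrophic relations (x east, y north):
u_g = −(1/(fρ)) ∂P/∂y,  v_g = (1/(fρ)) ∂P/∂x
u_g = −(1.9×10⁻³)/(−1.15×10⁻⁴ × 1.00) = 16.5 m/s;  v_g = (−2.2×10⁻³)/(−1.15×10⁻⁴ × 1.00) = 19.1 m/s
|V_g| = √(u_g² + v_g²) = 25.3 m/s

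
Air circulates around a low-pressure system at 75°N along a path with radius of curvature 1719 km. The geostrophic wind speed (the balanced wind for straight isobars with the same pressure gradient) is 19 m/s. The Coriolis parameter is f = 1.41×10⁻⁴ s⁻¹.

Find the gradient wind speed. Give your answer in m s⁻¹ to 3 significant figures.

Around a low, centrifugal force acts outward with Coriolis, so pressure-gradient force balances both:
(1/ρ)|∂P/∂n| = fV + V²/R  →  V² + fR·V − fR·V_g = 0
With fR = 1.41×10⁻⁴ × 1719×10³ m = 242 m/s:
V = [−fR + √((fR)² + 4 fR V_g)]/2 = [−242 + √(242² + 4×242×19)]/2 = 17.7 m/s
Subgeostrophic (V < V_g = 19 m/s), as expected around a low.

17.7 m s⁻¹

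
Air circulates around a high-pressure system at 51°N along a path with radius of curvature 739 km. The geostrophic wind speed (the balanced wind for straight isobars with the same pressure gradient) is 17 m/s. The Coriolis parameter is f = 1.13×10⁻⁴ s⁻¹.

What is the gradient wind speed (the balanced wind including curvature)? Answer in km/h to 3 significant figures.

85.5 km/h

Around a high, pressure-gradient force acts outward with centrifugal, so Coriolis balances both:
fV = (1/ρ)|∂P/∂n| + V²/R  →  V² − fR·V + fR·V_g = 0
With fR = 1.13×10⁻⁴ × 739×10³ m = 83.5 m/s:
V = [fR − √((fR)² − 4 fR V_g)]/2 = [83.5 − √(83.5² − 4×83.5×17)]/2 = 23.8 m/s
Supergeostrophic (V > V_g = 17 m/s), as expected around a high.
Converting: 23.8 m/s × 3.6 = 85.5 km/h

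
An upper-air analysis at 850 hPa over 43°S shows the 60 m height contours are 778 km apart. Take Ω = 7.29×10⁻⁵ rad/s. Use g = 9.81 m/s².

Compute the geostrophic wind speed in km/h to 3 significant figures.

27.4 km/h

Coriolis parameter at 43°S:
f = 2Ω sin φ = 2 × 7.29×10⁻⁵ × sin 43° = 9.94×10⁻⁵ s⁻¹
Height gradient: |∂Z/∂n| = 60 m / 778000 m = 7.71×10⁻⁵
On a pressure surface, geostrophic balance gives V_g = (g/f)|∂Z/∂n|:
V_g = 9.81 × 7.71×10⁻⁵ / 9.94×10⁻⁵ = 7.61 m/s
Converting: 7.61 m/s × 3.6 = 27.4 km/h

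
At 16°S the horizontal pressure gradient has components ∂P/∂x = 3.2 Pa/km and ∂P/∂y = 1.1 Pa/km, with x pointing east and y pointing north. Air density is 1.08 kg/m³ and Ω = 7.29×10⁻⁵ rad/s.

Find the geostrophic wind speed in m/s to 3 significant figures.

Coriolis parameter at 16°S:
f = 2Ω sin φ = 2 × 7.29×10⁻⁵ × sin 16° = 4.02×10⁻⁵ s⁻¹
In the Southern Hemisphere f is negative: f = −4.02×10⁻⁵ s⁻¹.
Component geostrophic relations (x east, y north):
u_g = −(1/(fρ)) ∂P/∂y,  v_g = (1/(fρ)) ∂P/∂x
u_g = −(1.1×10⁻³)/(−4.02×10⁻⁵ × 1.08) = 25.3 m/s;  v_g = (3.2×10⁻³)/(−4.02×10⁻⁵ × 1.08) = −73.7 m/s
|V_g| = √(u_g² + v_g²) = 78.0 m/s

78.0 m/s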